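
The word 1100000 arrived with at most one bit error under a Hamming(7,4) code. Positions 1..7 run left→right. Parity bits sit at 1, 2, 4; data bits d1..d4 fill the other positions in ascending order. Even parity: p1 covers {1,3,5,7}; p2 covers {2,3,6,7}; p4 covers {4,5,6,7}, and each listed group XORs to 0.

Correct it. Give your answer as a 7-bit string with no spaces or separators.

1110000

s1 (pos 1,3,5,7): 1⊕0⊕0⊕0 = 1
s2 (pos 2,3,6,7): 1⊕0⊕0⊕0 = 1
s4 (pos 4,5,6,7): 0⊕0⊕0⊕0 = 0
Syndrome s4…s1 = 011 → error at position 3.
Flip position 3: 1100000 → 1110000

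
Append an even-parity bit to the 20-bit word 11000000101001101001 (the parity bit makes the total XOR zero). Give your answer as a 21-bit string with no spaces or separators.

110000001010011010010

XOR of the 20 data bits: 1⊕1⊕0⊕0⊕0⊕0⊕0⊕0⊕1⊕0⊕1⊕0⊕0⊕1⊕1⊕0⊕1⊕0⊕0⊕1 = 0
Parity bit = 0 (so all 21 bits XOR to 0).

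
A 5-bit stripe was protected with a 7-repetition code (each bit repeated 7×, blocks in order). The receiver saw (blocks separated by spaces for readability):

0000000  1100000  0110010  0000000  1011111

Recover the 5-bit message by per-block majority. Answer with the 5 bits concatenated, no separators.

Block 1 (0000000): 0 ones → 0
Block 2 (1100000): 2 ones → 0
Block 3 (0110010): 3 ones → 0
Block 4 (0000000): 0 ones → 0
Block 5 (1011111): 6 ones → 1

00001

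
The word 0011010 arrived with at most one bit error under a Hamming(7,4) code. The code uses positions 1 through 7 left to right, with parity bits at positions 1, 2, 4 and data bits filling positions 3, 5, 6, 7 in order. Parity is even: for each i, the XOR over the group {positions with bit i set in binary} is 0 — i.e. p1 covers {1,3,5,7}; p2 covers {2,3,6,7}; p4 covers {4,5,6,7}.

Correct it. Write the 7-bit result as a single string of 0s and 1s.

s1 (pos 1,3,5,7): 0⊕1⊕0⊕0 = 1
s2 (pos 2,3,6,7): 0⊕1⊕1⊕0 = 0
s4 (pos 4,5,6,7): 1⊕0⊕1⊕0 = 0
Syndrome s4…s1 = 001 → error at position 1.
Flip position 1: 0011010 → 1011010

1011010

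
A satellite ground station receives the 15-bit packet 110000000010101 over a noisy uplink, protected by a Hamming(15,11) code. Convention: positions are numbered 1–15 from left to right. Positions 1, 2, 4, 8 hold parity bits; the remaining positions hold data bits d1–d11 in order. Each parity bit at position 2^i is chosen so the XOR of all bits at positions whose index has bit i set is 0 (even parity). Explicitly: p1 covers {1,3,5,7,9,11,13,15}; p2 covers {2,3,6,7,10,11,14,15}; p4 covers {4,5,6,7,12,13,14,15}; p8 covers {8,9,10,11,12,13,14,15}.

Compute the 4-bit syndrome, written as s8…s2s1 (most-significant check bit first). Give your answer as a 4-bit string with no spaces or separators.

s1 (pos 1,3,5,7,9,11,13,15): 1⊕0⊕0⊕0⊕0⊕1⊕1⊕1 = 0
s2 (pos 2,3,6,7,10,11,14,15): 1⊕0⊕0⊕0⊕0⊕1⊕0⊕1 = 1
s4 (pos 4,5,6,7,12,13,14,15): 0⊕0⊕0⊕0⊕0⊕1⊕0⊕1 = 0
s8 (pos 8,9,10,11,12,13,14,15): 0⊕0⊕0⊕1⊕0⊕1⊕0⊕1 = 1
Syndrome s8…s1 = 1010 → error at position 10.

1010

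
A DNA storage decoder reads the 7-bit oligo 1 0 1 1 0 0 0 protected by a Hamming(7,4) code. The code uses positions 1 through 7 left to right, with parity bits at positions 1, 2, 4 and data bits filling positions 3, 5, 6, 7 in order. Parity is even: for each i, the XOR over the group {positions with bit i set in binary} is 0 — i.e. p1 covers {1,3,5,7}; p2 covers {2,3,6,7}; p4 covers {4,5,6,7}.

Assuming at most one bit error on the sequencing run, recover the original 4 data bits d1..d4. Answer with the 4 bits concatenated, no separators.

1010

s1 (pos 1,3,5,7): 1⊕1⊕0⊕0 = 0
s2 (pos 2,3,6,7): 0⊕1⊕0⊕0 = 1
s4 (pos 4,5,6,7): 1⊕0⊕0⊕0 = 1
Syndrome s4…s1 = 110 → error at position 6.
Flip position 6: 1011000 → 1011010
Read data bits from positions 3,5,6,7: 1010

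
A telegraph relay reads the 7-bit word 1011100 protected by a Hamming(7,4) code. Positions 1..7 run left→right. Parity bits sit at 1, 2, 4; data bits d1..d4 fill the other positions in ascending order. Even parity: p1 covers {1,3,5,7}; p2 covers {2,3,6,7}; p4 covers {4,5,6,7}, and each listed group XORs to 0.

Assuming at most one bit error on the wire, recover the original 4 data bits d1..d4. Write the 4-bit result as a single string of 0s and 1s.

0100

s1 (pos 1,3,5,7): 1⊕1⊕1⊕0 = 1
s2 (pos 2,3,6,7): 0⊕1⊕0⊕0 = 1
s4 (pos 4,5,6,7): 1⊕1⊕0⊕0 = 0
Syndrome s4…s1 = 011 → error at position 3.
Flip position 3: 1011100 → 1001100
Read data bits from positions 3,5,6,7: 0100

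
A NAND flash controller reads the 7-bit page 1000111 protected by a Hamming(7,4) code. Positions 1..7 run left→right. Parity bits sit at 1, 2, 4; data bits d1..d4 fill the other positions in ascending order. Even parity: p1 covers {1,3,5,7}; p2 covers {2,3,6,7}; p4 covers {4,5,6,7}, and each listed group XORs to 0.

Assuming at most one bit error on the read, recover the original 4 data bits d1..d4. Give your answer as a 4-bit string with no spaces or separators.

s1 (pos 1,3,5,7): 1⊕0⊕1⊕1 = 1
s2 (pos 2,3,6,7): 0⊕0⊕1⊕1 = 0
s4 (pos 4,5,6,7): 0⊕1⊕1⊕1 = 1
Syndrome s4…s1 = 101 → error at position 5.
Flip position 5: 1000111 → 1000011
Read data bits from positions 3,5,6,7: 0011

0011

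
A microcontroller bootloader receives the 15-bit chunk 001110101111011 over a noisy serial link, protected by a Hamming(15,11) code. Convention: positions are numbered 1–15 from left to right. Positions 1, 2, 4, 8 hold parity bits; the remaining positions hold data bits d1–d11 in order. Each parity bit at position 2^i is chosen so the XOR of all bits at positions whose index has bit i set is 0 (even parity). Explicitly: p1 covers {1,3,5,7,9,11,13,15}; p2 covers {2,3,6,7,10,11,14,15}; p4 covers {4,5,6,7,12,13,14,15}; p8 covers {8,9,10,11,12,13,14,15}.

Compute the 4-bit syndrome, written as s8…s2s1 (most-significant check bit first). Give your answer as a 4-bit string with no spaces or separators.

s1 (pos 1,3,5,7,9,11,13,15): 0⊕1⊕1⊕1⊕1⊕1⊕0⊕1 = 0
s2 (pos 2,3,6,7,10,11,14,15): 0⊕1⊕0⊕1⊕1⊕1⊕1⊕1 = 0
s4 (pos 4,5,6,7,12,13,14,15): 1⊕1⊕0⊕1⊕1⊕0⊕1⊕1 = 0
s8 (pos 8,9,10,11,12,13,14,15): 0⊕1⊕1⊕1⊕1⊕0⊕1⊕1 = 0
Syndrome s8…s1 = 0000 → no error.

0000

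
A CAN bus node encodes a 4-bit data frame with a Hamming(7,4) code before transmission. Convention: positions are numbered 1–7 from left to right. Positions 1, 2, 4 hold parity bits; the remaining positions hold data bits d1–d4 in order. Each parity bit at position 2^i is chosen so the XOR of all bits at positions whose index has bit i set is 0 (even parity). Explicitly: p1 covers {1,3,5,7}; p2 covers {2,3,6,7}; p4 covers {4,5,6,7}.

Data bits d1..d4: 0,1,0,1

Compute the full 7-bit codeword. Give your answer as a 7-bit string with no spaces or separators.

Place data at non-parity positions: p1 p2 0 p4 1 0 1
p1 (pos 1,3,5,7): XOR of data positions = 0⊕1⊕1 = 0
p2 (pos 2,3,6,7): XOR of data positions = 0⊕0⊕1 = 1
p4 (pos 4,5,6,7): XOR of data positions = 1⊕0⊕1 = 0
Codeword: 0100101

0100101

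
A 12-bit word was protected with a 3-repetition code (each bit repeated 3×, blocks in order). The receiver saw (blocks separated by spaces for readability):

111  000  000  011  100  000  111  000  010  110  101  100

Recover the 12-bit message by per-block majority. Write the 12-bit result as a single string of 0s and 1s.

Block 1 (111): 3 ones → 1
Block 2 (000): 0 ones → 0
Block 3 (000): 0 ones → 0
Block 4 (011): 2 ones → 1
Block 5 (100): 1 one → 0
Block 6 (000): 0 ones → 0
Block 7 (111): 3 ones → 1
Block 8 (000): 0 ones → 0
Block 9 (010): 1 one → 0
Block 10 (110): 2 ones → 1
Block 11 (101): 2 ones → 1
Block 12 (100): 1 one → 0

100100100110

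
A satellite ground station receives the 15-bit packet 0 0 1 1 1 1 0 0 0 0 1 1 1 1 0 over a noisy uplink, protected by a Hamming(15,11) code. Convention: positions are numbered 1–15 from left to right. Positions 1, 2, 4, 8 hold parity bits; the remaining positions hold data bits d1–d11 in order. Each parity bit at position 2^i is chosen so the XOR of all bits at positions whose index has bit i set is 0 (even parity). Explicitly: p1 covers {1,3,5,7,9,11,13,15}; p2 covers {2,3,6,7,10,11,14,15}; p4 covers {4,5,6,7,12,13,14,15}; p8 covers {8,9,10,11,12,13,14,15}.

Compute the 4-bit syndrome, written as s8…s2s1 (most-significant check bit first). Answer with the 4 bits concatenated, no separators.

0000

s1 (pos 1,3,5,7,9,11,13,15): 0⊕1⊕1⊕0⊕0⊕1⊕1⊕0 = 0
s2 (pos 2,3,6,7,10,11,14,15): 0⊕1⊕1⊕0⊕0⊕1⊕1⊕0 = 0
s4 (pos 4,5,6,7,12,13,14,15): 1⊕1⊕1⊕0⊕1⊕1⊕1⊕0 = 0
s8 (pos 8,9,10,11,12,13,14,15): 0⊕0⊕0⊕1⊕1⊕1⊕1⊕0 = 0
Syndrome s8…s1 = 0000 → no error.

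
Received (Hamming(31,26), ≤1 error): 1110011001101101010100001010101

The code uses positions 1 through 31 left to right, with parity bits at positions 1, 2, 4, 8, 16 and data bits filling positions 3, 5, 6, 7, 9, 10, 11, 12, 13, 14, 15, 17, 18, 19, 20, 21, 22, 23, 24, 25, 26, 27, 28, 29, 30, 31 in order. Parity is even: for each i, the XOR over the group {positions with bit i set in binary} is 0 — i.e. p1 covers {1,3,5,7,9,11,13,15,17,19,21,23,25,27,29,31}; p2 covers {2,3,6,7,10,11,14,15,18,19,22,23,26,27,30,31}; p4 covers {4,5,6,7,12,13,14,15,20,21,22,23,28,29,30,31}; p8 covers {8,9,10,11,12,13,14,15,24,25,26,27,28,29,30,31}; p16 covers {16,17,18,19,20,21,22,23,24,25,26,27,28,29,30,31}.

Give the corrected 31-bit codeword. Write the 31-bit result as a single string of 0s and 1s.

s1 (pos 1,3,5,7,9,11,13,15,17,19,21,23,25,27,29,31): 1⊕1⊕0⊕1⊕0⊕1⊕1⊕0⊕0⊕0⊕0⊕0⊕1⊕1⊕1⊕1 = 1
s2 (pos 2,3,6,7,10,11,14,15,18,19,22,23,26,27,30,31): 1⊕1⊕1⊕1⊕1⊕1⊕1⊕0⊕1⊕0⊕0⊕0⊕0⊕1⊕0⊕1 = 0
s4 (pos 4,5,6,7,12,13,14,15,20,21,22,23,28,29,30,31): 0⊕0⊕1⊕1⊕0⊕1⊕1⊕0⊕1⊕0⊕0⊕0⊕0⊕1⊕0⊕1 = 1
s8 (pos 8,9,10,11,12,13,14,15,24,25,26,27,28,29,30,31): 0⊕0⊕1⊕1⊕0⊕1⊕1⊕0⊕0⊕1⊕0⊕1⊕0⊕1⊕0⊕1 = 0
s16 (pos 16,17,18,19,20,21,22,23,24,25,26,27,28,29,30,31): 1⊕0⊕1⊕0⊕1⊕0⊕0⊕0⊕0⊕1⊕0⊕1⊕0⊕1⊕0⊕1 = 1
Syndrome s16…s1 = 10101 → error at position 21.
Flip position 21: 1110011001101101010100001010101 → 1110011001101101010110001010101

1110011001101101010110001010101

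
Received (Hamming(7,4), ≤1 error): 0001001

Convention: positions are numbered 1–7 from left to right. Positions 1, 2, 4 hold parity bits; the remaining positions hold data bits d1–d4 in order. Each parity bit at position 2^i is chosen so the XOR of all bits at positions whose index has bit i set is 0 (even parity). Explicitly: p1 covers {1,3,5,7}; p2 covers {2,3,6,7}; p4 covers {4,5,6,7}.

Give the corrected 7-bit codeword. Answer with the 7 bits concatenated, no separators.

s1 (pos 1,3,5,7): 0⊕0⊕0⊕1 = 1
s2 (pos 2,3,6,7): 0⊕0⊕0⊕1 = 1
s4 (pos 4,5,6,7): 1⊕0⊕0⊕1 = 0
Syndrome s4…s1 = 011 → error at position 3.
Flip position 3: 0001001 → 0011001

0011001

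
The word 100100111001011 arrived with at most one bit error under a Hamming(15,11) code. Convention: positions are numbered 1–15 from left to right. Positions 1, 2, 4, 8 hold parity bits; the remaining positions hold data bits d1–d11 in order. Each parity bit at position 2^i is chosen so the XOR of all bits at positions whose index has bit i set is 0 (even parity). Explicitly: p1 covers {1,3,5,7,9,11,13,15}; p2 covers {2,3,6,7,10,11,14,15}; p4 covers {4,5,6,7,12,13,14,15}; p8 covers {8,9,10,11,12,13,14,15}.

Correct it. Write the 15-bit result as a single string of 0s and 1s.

s1 (pos 1,3,5,7,9,11,13,15): 1⊕0⊕0⊕1⊕1⊕0⊕0⊕1 = 0
s2 (pos 2,3,6,7,10,11,14,15): 0⊕0⊕0⊕1⊕0⊕0⊕1⊕1 = 1
s4 (pos 4,5,6,7,12,13,14,15): 1⊕0⊕0⊕1⊕1⊕0⊕1⊕1 = 1
s8 (pos 8,9,10,11,12,13,14,15): 1⊕1⊕0⊕0⊕1⊕0⊕1⊕1 = 1
Syndrome s8…s1 = 1110 → error at position 14.
Flip position 14: 100100111001011 → 100100111001001

100100111001001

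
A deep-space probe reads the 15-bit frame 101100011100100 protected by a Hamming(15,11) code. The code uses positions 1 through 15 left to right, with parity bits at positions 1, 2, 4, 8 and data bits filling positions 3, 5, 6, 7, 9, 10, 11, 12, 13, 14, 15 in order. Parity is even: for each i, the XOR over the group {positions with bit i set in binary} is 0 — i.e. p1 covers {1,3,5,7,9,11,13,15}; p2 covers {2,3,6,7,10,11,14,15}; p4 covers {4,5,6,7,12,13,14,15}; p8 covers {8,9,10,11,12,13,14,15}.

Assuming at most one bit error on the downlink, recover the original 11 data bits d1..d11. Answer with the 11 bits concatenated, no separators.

s1 (pos 1,3,5,7,9,11,13,15): 1⊕1⊕0⊕0⊕1⊕0⊕1⊕0 = 0
s2 (pos 2,3,6,7,10,11,14,15): 0⊕1⊕0⊕0⊕1⊕0⊕0⊕0 = 0
s4 (pos 4,5,6,7,12,13,14,15): 1⊕0⊕0⊕0⊕0⊕1⊕0⊕0 = 0
s8 (pos 8,9,10,11,12,13,14,15): 1⊕1⊕1⊕0⊕0⊕1⊕0⊕0 = 0
Syndrome s8…s1 = 0000 → no error.
Read data bits from positions 3,5,6,7,9,10,11,12,13,14,15: 10001100100

10001100100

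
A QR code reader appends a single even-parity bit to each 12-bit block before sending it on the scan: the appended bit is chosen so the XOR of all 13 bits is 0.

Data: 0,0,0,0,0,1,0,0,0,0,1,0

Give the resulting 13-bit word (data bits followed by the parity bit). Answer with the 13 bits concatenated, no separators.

0000010000100

XOR of the 12 data bits: 0⊕0⊕0⊕0⊕0⊕1⊕0⊕0⊕0⊕0⊕1⊕0 = 0
Parity bit = 0 (so all 13 bits XOR to 0).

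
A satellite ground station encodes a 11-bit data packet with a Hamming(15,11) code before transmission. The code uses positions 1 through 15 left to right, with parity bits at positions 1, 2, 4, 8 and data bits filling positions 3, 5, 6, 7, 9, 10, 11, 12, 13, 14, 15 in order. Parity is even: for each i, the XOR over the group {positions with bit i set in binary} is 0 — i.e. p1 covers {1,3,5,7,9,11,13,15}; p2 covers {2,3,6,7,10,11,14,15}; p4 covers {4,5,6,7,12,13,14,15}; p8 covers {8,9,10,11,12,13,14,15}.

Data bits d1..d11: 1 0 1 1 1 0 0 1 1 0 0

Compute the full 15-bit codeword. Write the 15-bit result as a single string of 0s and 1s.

Place data at non-parity positions: p1 p2 1 p4 0 1 1 p8 1 0 0 1 1 0 0
p1 (pos 1,3,5,7,9,11,13,15): XOR of data positions = 1⊕0⊕1⊕1⊕0⊕1⊕0 = 0
p2 (pos 2,3,6,7,10,11,14,15): XOR of data positions = 1⊕1⊕1⊕0⊕0⊕0⊕0 = 1
p4 (pos 4,5,6,7,12,13,14,15): XOR of data positions = 0⊕1⊕1⊕1⊕1⊕0⊕0 = 0
p8 (pos 8,9,10,11,12,13,14,15): XOR of data positions = 1⊕0⊕0⊕1⊕1⊕0⊕0 = 1
Codeword: 011001111001100

011001111001100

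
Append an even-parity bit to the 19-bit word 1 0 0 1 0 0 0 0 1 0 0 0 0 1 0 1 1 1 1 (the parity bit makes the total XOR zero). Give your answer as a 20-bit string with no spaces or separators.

XOR of the 19 data bits: 1⊕0⊕0⊕1⊕0⊕0⊕0⊕0⊕1⊕0⊕0⊕0⊕0⊕1⊕0⊕1⊕1⊕1⊕1 = 0
Parity bit = 0 (so all 20 bits XOR to 0).

10010000100001011110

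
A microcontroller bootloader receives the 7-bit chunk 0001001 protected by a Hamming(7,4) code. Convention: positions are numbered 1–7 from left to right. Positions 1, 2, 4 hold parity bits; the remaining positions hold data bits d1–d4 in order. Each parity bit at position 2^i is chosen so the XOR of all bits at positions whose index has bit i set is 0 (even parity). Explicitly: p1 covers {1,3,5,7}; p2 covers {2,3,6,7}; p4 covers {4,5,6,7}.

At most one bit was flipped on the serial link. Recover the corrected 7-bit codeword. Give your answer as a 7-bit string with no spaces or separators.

s1 (pos 1,3,5,7): 0⊕0⊕0⊕1 = 1
s2 (pos 2,3,6,7): 0⊕0⊕0⊕1 = 1
s4 (pos 4,5,6,7): 1⊕0⊕0⊕1 = 0
Syndrome s4…s1 = 011 → error at position 3.
Flip position 3: 0001001 → 0011001

0011001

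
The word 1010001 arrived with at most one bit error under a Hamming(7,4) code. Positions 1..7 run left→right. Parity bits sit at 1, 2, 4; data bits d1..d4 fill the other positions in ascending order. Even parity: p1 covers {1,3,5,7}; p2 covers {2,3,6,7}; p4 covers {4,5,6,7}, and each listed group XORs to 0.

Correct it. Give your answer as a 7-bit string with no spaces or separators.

s1 (pos 1,3,5,7): 1⊕1⊕0⊕1 = 1
s2 (pos 2,3,6,7): 0⊕1⊕0⊕1 = 0
s4 (pos 4,5,6,7): 0⊕0⊕0⊕1 = 1
Syndrome s4…s1 = 101 → error at position 5.
Flip position 5: 1010001 → 1010101

1010101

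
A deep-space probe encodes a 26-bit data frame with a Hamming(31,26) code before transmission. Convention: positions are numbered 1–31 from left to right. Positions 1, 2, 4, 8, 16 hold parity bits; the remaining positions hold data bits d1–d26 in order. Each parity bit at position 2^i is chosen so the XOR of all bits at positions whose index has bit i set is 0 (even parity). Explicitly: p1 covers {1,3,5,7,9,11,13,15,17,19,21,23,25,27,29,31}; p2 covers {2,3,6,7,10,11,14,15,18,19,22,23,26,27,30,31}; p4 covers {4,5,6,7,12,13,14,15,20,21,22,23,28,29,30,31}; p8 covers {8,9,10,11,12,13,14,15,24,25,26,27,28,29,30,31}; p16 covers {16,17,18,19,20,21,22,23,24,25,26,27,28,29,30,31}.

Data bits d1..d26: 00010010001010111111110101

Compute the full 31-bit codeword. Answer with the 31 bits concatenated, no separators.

1100001000100011010111111110101

Place data at non-parity positions: p1 p2 0 p4 0 0 1 p8 0 0 1 0 0 0 1 p16 0 1 0 1 1 1 1 1 1 1 1 0 1 0 1
p1 (pos 1,3,5,7,9,11,13,15,17,19,21,23,25,27,29,31): XOR of data positions = 0⊕0⊕1⊕0⊕1⊕0⊕1⊕0⊕0⊕1⊕1⊕1⊕1⊕1⊕1 = 1
p2 (pos 2,3,6,7,10,11,14,15,18,19,22,23,26,27,30,31): XOR of data positions = 0⊕0⊕1⊕0⊕1⊕0⊕1⊕1⊕0⊕1⊕1⊕1⊕1⊕0⊕1 = 1
p4 (pos 4,5,6,7,12,13,14,15,20,21,22,23,28,29,30,31): XOR of data positions = 0⊕0⊕1⊕0⊕0⊕0⊕1⊕1⊕1⊕1⊕1⊕0⊕1⊕0⊕1 = 0
p8 (pos 8,9,10,11,12,13,14,15,24,25,26,27,28,29,30,31): XOR of data positions = 0⊕0⊕1⊕0⊕0⊕0⊕1⊕1⊕1⊕1⊕1⊕0⊕1⊕0⊕1 = 0
p16 (pos 16,17,18,19,20,21,22,23,24,25,26,27,28,29,30,31): XOR of data positions = 0⊕1⊕0⊕1⊕1⊕1⊕1⊕1⊕1⊕1⊕1⊕0⊕1⊕0⊕1 = 1
Codeword: 1100001000100011010111111110101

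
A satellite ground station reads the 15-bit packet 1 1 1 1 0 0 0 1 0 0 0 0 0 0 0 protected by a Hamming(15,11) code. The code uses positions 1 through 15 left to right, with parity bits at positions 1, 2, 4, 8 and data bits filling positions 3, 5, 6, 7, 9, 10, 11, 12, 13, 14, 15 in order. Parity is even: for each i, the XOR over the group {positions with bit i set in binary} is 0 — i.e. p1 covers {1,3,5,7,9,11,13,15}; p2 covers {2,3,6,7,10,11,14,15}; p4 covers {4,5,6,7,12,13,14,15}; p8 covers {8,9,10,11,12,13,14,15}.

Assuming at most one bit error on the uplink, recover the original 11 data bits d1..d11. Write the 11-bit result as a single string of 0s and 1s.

10000001000

s1 (pos 1,3,5,7,9,11,13,15): 1⊕1⊕0⊕0⊕0⊕0⊕0⊕0 = 0
s2 (pos 2,3,6,7,10,11,14,15): 1⊕1⊕0⊕0⊕0⊕0⊕0⊕0 = 0
s4 (pos 4,5,6,7,12,13,14,15): 1⊕0⊕0⊕0⊕0⊕0⊕0⊕0 = 1
s8 (pos 8,9,10,11,12,13,14,15): 1⊕0⊕0⊕0⊕0⊕0⊕0⊕0 = 1
Syndrome s8…s1 = 1100 → error at position 12.
Flip position 12: 111100010000000 → 111100010001000
Read data bits from positions 3,5,6,7,9,10,11,12,13,14,15: 10000001000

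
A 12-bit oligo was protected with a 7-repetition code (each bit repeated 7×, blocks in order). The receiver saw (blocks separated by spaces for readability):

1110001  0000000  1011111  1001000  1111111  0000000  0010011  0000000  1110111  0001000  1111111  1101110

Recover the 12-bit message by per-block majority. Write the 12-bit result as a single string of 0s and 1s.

101010001011

Block 1 (1110001): 4 ones → 1
Block 2 (0000000): 0 ones → 0
Block 3 (1011111): 6 ones → 1
Block 4 (1001000): 2 ones → 0
Block 5 (1111111): 7 ones → 1
Block 6 (0000000): 0 ones → 0
Block 7 (0010011): 3 ones → 0
Block 8 (0000000): 0 ones → 0
Block 9 (1110111): 6 ones → 1
Block 10 (0001000): 1 one → 0
Block 11 (1111111): 7 ones → 1
Block 12 (1101110): 5 ones → 1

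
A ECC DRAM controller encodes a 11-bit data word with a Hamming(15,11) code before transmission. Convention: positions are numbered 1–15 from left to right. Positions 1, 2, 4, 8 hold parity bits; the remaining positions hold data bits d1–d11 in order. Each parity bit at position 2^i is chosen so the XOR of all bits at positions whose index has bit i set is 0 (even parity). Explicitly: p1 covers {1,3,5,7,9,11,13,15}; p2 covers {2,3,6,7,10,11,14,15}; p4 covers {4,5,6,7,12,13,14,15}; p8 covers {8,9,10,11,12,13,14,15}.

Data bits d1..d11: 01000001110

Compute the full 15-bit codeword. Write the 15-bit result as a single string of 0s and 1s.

Place data at non-parity positions: p1 p2 0 p4 1 0 0 p8 0 0 0 1 1 1 0
p1 (pos 1,3,5,7,9,11,13,15): XOR of data positions = 0⊕1⊕0⊕0⊕0⊕1⊕0 = 0
p2 (pos 2,3,6,7,10,11,14,15): XOR of data positions = 0⊕0⊕0⊕0⊕0⊕1⊕0 = 1
p4 (pos 4,5,6,7,12,13,14,15): XOR of data positions = 1⊕0⊕0⊕1⊕1⊕1⊕0 = 0
p8 (pos 8,9,10,11,12,13,14,15): XOR of data positions = 0⊕0⊕0⊕1⊕1⊕1⊕0 = 1
Codeword: 010010010001110

010010010001110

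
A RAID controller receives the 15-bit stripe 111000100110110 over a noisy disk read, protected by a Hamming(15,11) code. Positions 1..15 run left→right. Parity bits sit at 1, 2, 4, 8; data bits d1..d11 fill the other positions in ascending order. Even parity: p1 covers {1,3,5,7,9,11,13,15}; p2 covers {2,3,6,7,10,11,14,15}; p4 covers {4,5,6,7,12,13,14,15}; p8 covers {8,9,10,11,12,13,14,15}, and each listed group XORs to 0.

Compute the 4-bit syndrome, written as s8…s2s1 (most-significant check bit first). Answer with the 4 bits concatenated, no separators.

s1 (pos 1,3,5,7,9,11,13,15): 1⊕1⊕0⊕1⊕0⊕1⊕1⊕0 = 1
s2 (pos 2,3,6,7,10,11,14,15): 1⊕1⊕0⊕1⊕1⊕1⊕1⊕0 = 0
s4 (pos 4,5,6,7,12,13,14,15): 0⊕0⊕0⊕1⊕0⊕1⊕1⊕0 = 1
s8 (pos 8,9,10,11,12,13,14,15): 0⊕0⊕1⊕1⊕0⊕1⊕1⊕0 = 0
Syndrome s8…s1 = 0101 → error at position 5.

0101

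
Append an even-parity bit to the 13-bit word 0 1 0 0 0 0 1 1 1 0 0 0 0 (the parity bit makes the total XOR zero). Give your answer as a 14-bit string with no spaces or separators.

XOR of the 13 data bits: 0⊕1⊕0⊕0⊕0⊕0⊕1⊕1⊕1⊕0⊕0⊕0⊕0 = 0
Parity bit = 0 (so all 14 bits XOR to 0).

01000011100000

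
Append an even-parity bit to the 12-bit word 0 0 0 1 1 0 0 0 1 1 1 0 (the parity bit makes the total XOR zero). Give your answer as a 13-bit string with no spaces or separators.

0001100011101

XOR of the 12 data bits: 0⊕0⊕0⊕1⊕1⊕0⊕0⊕0⊕1⊕1⊕1⊕0 = 1
Parity bit = 1 (so all 13 bits XOR to 0).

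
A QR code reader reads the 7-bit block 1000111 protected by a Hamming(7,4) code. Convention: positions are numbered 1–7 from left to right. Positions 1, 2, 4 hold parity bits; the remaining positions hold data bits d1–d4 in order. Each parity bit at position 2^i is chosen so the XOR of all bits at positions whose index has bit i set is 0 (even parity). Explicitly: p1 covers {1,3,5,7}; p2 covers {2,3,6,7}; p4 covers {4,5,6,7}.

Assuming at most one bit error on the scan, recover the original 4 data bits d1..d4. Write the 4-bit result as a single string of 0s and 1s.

s1 (pos 1,3,5,7): 1⊕0⊕1⊕1 = 1
s2 (pos 2,3,6,7): 0⊕0⊕1⊕1 = 0
s4 (pos 4,5,6,7): 0⊕1⊕1⊕1 = 1
Syndrome s4…s1 = 101 → error at position 5.
Flip position 5: 1000111 → 1000011
Read data bits from positions 3,5,6,7: 0011

0011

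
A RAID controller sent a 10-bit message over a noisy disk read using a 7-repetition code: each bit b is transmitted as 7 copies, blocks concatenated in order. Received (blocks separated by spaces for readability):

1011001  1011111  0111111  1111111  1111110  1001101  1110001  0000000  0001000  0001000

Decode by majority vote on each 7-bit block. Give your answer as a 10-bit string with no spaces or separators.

1111111000

Block 1 (1011001): 4 ones → 1
Block 2 (1011111): 6 ones → 1
Block 3 (0111111): 6 ones → 1
Block 4 (1111111): 7 ones → 1
Block 5 (1111110): 6 ones → 1
Block 6 (1001101): 4 ones → 1
Block 7 (1110001): 4 ones → 1
Block 8 (0000000): 0 ones → 0
Block 9 (0001000): 1 one → 0
Block 10 (0001000): 1 one → 0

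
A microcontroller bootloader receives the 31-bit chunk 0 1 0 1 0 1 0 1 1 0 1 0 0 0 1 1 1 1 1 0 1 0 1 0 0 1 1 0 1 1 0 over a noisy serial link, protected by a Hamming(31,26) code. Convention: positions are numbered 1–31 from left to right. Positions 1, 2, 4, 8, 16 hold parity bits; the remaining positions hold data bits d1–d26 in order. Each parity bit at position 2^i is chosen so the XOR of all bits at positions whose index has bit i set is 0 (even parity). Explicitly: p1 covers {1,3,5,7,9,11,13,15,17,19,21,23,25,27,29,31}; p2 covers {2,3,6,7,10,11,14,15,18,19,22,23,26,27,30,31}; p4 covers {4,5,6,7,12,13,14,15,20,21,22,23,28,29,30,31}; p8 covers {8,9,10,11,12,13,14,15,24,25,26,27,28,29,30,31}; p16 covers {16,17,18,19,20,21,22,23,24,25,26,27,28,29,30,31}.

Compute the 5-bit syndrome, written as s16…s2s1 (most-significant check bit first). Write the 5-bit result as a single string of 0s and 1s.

s1 (pos 1,3,5,7,9,11,13,15,17,19,21,23,25,27,29,31): 0⊕0⊕0⊕0⊕1⊕1⊕0⊕1⊕1⊕1⊕1⊕1⊕0⊕1⊕1⊕0 = 1
s2 (pos 2,3,6,7,10,11,14,15,18,19,22,23,26,27,30,31): 1⊕0⊕1⊕0⊕0⊕1⊕0⊕1⊕1⊕1⊕0⊕1⊕1⊕1⊕1⊕0 = 0
s4 (pos 4,5,6,7,12,13,14,15,20,21,22,23,28,29,30,31): 1⊕0⊕1⊕0⊕0⊕0⊕0⊕1⊕0⊕1⊕0⊕1⊕0⊕1⊕1⊕0 = 1
s8 (pos 8,9,10,11,12,13,14,15,24,25,26,27,28,29,30,31): 1⊕1⊕0⊕1⊕0⊕0⊕0⊕1⊕0⊕0⊕1⊕1⊕0⊕1⊕1⊕0 = 0
s16 (pos 16,17,18,19,20,21,22,23,24,25,26,27,28,29,30,31): 1⊕1⊕1⊕1⊕0⊕1⊕0⊕1⊕0⊕0⊕1⊕1⊕0⊕1⊕1⊕0 = 0
Syndrome s16…s1 = 00101 → error at position 5.

00101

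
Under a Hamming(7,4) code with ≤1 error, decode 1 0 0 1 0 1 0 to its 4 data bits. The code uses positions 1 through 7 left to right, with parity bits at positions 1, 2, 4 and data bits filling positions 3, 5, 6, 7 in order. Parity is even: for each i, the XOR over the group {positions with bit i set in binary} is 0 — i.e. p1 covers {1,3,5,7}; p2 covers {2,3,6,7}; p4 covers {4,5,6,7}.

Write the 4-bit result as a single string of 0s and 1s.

s1 (pos 1,3,5,7): 1⊕0⊕0⊕0 = 1
s2 (pos 2,3,6,7): 0⊕0⊕1⊕0 = 1
s4 (pos 4,5,6,7): 1⊕0⊕1⊕0 = 0
Syndrome s4…s1 = 011 → error at position 3.
Flip position 3: 1001010 → 1011010
Read data bits from positions 3,5,6,7: 1010

1010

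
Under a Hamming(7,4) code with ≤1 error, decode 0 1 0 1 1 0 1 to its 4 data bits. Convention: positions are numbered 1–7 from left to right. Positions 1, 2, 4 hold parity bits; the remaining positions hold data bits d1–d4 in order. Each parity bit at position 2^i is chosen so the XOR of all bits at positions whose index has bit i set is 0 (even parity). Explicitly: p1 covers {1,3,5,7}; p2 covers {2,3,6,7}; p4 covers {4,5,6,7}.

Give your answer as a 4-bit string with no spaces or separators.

0101

s1 (pos 1,3,5,7): 0⊕0⊕1⊕1 = 0
s2 (pos 2,3,6,7): 1⊕0⊕0⊕1 = 0
s4 (pos 4,5,6,7): 1⊕1⊕0⊕1 = 1
Syndrome s4…s1 = 100 → error at position 4.
Flip position 4: 0101101 → 0100101
Read data bits from positions 3,5,6,7: 0101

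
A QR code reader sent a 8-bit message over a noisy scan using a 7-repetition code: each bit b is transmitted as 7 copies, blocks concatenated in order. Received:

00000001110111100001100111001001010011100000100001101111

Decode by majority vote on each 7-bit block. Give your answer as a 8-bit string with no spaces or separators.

Block 1 (0000000): 0 ones → 0
Block 2 (1110111): 6 ones → 1
Block 3 (1000011): 3 ones → 0
Block 4 (0011100): 3 ones → 0
Block 5 (1001010): 3 ones → 0
Block 6 (0111000): 3 ones → 0
Block 7 (0010000): 1 one → 0
Block 8 (1101111): 6 ones → 1

01000001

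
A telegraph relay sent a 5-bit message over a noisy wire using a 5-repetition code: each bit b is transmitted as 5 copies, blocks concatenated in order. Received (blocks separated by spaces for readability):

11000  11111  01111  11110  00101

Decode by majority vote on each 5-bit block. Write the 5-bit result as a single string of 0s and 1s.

01110

Block 1 (11000): 2 ones → 0
Block 2 (11111): 5 ones → 1
Block 3 (01111): 4 ones → 1
Block 4 (11110): 4 ones → 1
Block 5 (00101): 2 ones → 0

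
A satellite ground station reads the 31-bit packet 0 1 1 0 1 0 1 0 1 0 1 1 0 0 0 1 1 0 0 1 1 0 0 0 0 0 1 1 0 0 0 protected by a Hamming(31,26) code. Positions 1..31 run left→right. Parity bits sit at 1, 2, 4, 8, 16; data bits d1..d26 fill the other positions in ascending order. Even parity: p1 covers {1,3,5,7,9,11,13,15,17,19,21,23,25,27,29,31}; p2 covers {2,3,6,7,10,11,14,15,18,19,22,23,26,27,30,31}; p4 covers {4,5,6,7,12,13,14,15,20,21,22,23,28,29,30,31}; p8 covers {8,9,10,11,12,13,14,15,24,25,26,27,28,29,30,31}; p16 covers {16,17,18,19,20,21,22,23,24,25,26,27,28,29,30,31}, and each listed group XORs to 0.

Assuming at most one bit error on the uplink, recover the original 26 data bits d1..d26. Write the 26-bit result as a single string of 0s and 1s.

s1 (pos 1,3,5,7,9,11,13,15,17,19,21,23,25,27,29,31): 0⊕1⊕1⊕1⊕1⊕1⊕0⊕0⊕1⊕0⊕1⊕0⊕0⊕1⊕0⊕0 = 0
s2 (pos 2,3,6,7,10,11,14,15,18,19,22,23,26,27,30,31): 1⊕1⊕0⊕1⊕0⊕1⊕0⊕0⊕0⊕0⊕0⊕0⊕0⊕1⊕0⊕0 = 1
s4 (pos 4,5,6,7,12,13,14,15,20,21,22,23,28,29,30,31): 0⊕1⊕0⊕1⊕1⊕0⊕0⊕0⊕1⊕1⊕0⊕0⊕1⊕0⊕0⊕0 = 0
s8 (pos 8,9,10,11,12,13,14,15,24,25,26,27,28,29,30,31): 0⊕1⊕0⊕1⊕1⊕0⊕0⊕0⊕0⊕0⊕0⊕1⊕1⊕0⊕0⊕0 = 1
s16 (pos 16,17,18,19,20,21,22,23,24,25,26,27,28,29,30,31): 1⊕1⊕0⊕0⊕1⊕1⊕0⊕0⊕0⊕0⊕0⊕1⊕1⊕0⊕0⊕0 = 0
Syndrome s16…s1 = 01010 → error at position 10.
Flip position 10: 0110101010110001100110000011000 → 0110101011110001100110000011000
Read data bits from positions 3,5,6,7,9,10,11,12,13,14,15,17,18,19,20,21,22,23,24,25,26,27,28,29,30,31: 11011111000100110000011000

11011111000100110000011000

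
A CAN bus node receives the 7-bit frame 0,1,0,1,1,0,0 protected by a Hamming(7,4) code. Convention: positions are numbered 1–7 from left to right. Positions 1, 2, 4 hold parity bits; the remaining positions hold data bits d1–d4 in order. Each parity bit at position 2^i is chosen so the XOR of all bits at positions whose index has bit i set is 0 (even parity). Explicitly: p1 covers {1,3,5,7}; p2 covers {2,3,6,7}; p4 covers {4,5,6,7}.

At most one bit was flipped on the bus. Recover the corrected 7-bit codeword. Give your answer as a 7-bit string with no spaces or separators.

s1 (pos 1,3,5,7): 0⊕0⊕1⊕0 = 1
s2 (pos 2,3,6,7): 1⊕0⊕0⊕0 = 1
s4 (pos 4,5,6,7): 1⊕1⊕0⊕0 = 0
Syndrome s4…s1 = 011 → error at position 3.
Flip position 3: 0101100 → 0111100

0111100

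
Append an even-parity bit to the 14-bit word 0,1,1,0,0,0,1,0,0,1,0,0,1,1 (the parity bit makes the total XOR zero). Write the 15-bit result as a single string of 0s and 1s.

XOR of the 14 data bits: 0⊕1⊕1⊕0⊕0⊕0⊕1⊕0⊕0⊕1⊕0⊕0⊕1⊕1 = 0
Parity bit = 0 (so all 15 bits XOR to 0).

011000100100110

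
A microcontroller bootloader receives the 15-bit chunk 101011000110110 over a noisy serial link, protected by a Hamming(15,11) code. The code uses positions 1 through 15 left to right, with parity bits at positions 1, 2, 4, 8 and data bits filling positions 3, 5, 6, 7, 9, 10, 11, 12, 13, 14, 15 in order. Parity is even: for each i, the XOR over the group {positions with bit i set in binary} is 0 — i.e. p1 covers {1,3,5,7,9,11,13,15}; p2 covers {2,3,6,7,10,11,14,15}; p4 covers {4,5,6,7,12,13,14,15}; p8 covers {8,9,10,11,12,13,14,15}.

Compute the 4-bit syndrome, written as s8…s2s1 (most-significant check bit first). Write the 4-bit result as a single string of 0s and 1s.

s1 (pos 1,3,5,7,9,11,13,15): 1⊕1⊕1⊕0⊕0⊕1⊕1⊕0 = 1
s2 (pos 2,3,6,7,10,11,14,15): 0⊕1⊕1⊕0⊕1⊕1⊕1⊕0 = 1
s4 (pos 4,5,6,7,12,13,14,15): 0⊕1⊕1⊕0⊕0⊕1⊕1⊕0 = 0
s8 (pos 8,9,10,11,12,13,14,15): 0⊕0⊕1⊕1⊕0⊕1⊕1⊕0 = 0
Syndrome s8…s1 = 0011 → error at position 3.

0011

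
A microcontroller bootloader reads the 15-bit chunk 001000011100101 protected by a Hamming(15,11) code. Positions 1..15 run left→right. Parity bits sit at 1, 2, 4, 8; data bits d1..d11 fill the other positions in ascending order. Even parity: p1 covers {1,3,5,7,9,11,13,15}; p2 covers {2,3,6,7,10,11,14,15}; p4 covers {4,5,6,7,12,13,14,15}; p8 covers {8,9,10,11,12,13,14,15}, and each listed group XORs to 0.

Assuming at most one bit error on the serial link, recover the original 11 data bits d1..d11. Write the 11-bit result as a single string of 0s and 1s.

s1 (pos 1,3,5,7,9,11,13,15): 0⊕1⊕0⊕0⊕1⊕0⊕1⊕1 = 0
s2 (pos 2,3,6,7,10,11,14,15): 0⊕1⊕0⊕0⊕1⊕0⊕0⊕1 = 1
s4 (pos 4,5,6,7,12,13,14,15): 0⊕0⊕0⊕0⊕0⊕1⊕0⊕1 = 0
s8 (pos 8,9,10,11,12,13,14,15): 1⊕1⊕1⊕0⊕0⊕1⊕0⊕1 = 1
Syndrome s8…s1 = 1010 → error at position 10.
Flip position 10: 001000011100101 → 001000011000101
Read data bits from positions 3,5,6,7,9,10,11,12,13,14,15: 10001000101

10001000101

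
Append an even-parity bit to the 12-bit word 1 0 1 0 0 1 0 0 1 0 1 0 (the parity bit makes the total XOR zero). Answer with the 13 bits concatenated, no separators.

XOR of the 12 data bits: 1⊕0⊕1⊕0⊕0⊕1⊕0⊕0⊕1⊕0⊕1⊕0 = 1
Parity bit = 1 (so all 13 bits XOR to 0).

1010010010101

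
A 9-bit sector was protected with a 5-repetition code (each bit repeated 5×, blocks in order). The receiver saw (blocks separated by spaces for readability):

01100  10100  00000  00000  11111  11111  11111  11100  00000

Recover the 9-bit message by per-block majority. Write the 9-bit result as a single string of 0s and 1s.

000011110

Block 1 (01100): 2 ones → 0
Block 2 (10100): 2 ones → 0
Block 3 (00000): 0 ones → 0
Block 4 (00000): 0 ones → 0
Block 5 (11111): 5 ones → 1
Block 6 (11111): 5 ones → 1
Block 7 (11111): 5 ones → 1
Block 8 (11100): 3 ones → 1
Block 9 (00000): 0 ones → 0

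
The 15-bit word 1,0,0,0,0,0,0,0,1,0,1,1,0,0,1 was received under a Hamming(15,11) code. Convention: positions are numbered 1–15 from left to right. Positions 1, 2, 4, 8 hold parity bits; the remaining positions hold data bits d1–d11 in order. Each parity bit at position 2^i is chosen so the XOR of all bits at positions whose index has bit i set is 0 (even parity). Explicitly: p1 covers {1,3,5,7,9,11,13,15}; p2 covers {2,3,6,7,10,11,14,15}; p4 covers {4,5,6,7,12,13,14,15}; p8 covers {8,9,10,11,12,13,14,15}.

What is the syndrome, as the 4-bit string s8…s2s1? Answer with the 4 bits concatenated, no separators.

0000

s1 (pos 1,3,5,7,9,11,13,15): 1⊕0⊕0⊕0⊕1⊕1⊕0⊕1 = 0
s2 (pos 2,3,6,7,10,11,14,15): 0⊕0⊕0⊕0⊕0⊕1⊕0⊕1 = 0
s4 (pos 4,5,6,7,12,13,14,15): 0⊕0⊕0⊕0⊕1⊕0⊕0⊕1 = 0
s8 (pos 8,9,10,11,12,13,14,15): 0⊕1⊕0⊕1⊕1⊕0⊕0⊕1 = 0
Syndrome s8…s1 = 0000 → no error.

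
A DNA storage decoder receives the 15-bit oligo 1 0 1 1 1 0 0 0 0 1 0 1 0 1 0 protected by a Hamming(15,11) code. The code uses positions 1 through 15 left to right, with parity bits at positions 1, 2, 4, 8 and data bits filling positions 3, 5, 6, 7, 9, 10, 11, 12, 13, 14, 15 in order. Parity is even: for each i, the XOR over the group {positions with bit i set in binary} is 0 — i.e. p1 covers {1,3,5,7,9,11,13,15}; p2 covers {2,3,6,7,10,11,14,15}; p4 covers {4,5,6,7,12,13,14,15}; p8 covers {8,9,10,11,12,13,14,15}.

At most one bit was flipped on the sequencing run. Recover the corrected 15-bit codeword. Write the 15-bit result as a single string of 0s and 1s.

s1 (pos 1,3,5,7,9,11,13,15): 1⊕1⊕1⊕0⊕0⊕0⊕0⊕0 = 1
s2 (pos 2,3,6,7,10,11,14,15): 0⊕1⊕0⊕0⊕1⊕0⊕1⊕0 = 1
s4 (pos 4,5,6,7,12,13,14,15): 1⊕1⊕0⊕0⊕1⊕0⊕1⊕0 = 0
s8 (pos 8,9,10,11,12,13,14,15): 0⊕0⊕1⊕0⊕1⊕0⊕1⊕0 = 1
Syndrome s8…s1 = 1011 → error at position 11.
Flip position 11: 101110000101010 → 101110000111010

101110000111010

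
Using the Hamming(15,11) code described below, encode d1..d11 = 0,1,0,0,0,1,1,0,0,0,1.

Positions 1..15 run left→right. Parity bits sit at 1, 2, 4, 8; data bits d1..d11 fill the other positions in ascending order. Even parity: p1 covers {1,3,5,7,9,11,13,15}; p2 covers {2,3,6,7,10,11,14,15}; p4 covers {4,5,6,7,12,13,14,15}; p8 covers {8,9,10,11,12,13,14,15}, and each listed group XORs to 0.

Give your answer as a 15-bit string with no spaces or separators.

110010010110001

Place data at non-parity positions: p1 p2 0 p4 1 0 0 p8 0 1 1 0 0 0 1
p1 (pos 1,3,5,7,9,11,13,15): XOR of data positions = 0⊕1⊕0⊕0⊕1⊕0⊕1 = 1
p2 (pos 2,3,6,7,10,11,14,15): XOR of data positions = 0⊕0⊕0⊕1⊕1⊕0⊕1 = 1
p4 (pos 4,5,6,7,12,13,14,15): XOR of data positions = 1⊕0⊕0⊕0⊕0⊕0⊕1 = 0
p8 (pos 8,9,10,11,12,13,14,15): XOR of data positions = 0⊕1⊕1⊕0⊕0⊕0⊕1 = 1
Codeword: 110010010110001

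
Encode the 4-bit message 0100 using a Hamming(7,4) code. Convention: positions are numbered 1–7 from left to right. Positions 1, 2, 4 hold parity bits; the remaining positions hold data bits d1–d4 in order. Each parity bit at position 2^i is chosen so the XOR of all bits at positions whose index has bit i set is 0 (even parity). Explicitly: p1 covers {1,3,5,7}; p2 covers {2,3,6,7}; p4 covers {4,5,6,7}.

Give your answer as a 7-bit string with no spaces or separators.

1001100

Place data at non-parity positions: p1 p2 0 p4 1 0 0
p1 (pos 1,3,5,7): XOR of data positions = 0⊕1⊕0 = 1
p2 (pos 2,3,6,7): XOR of data positions = 0⊕0⊕0 = 0
p4 (pos 4,5,6,7): XOR of data positions = 1⊕0⊕0 = 1
Codeword: 1001100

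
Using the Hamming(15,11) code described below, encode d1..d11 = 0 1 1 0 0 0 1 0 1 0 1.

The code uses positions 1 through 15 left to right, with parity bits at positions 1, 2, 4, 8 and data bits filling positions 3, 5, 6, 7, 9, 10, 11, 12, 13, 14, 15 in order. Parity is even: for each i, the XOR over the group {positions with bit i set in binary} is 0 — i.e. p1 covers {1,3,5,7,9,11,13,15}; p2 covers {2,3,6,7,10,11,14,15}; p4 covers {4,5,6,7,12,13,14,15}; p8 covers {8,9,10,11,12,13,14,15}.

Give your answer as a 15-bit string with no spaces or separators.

Place data at non-parity positions: p1 p2 0 p4 1 1 0 p8 0 0 1 0 1 0 1
p1 (pos 1,3,5,7,9,11,13,15): XOR of data positions = 0⊕1⊕0⊕0⊕1⊕1⊕1 = 0
p2 (pos 2,3,6,7,10,11,14,15): XOR of data positions = 0⊕1⊕0⊕0⊕1⊕0⊕1 = 1
p4 (pos 4,5,6,7,12,13,14,15): XOR of data positions = 1⊕1⊕0⊕0⊕1⊕0⊕1 = 0
p8 (pos 8,9,10,11,12,13,14,15): XOR of data positions = 0⊕0⊕1⊕0⊕1⊕0⊕1 = 1
Codeword: 010011010010101

010011010010101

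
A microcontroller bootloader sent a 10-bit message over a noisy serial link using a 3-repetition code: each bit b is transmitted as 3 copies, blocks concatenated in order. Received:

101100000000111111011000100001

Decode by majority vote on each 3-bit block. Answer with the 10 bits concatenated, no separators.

Block 1 (101): 2 ones → 1
Block 2 (100): 1 one → 0
Block 3 (000): 0 ones → 0
Block 4 (000): 0 ones → 0
Block 5 (111): 3 ones → 1
Block 6 (111): 3 ones → 1
Block 7 (011): 2 ones → 1
Block 8 (000): 0 ones → 0
Block 9 (100): 1 one → 0
Block 10 (001): 1 one → 0

1000111000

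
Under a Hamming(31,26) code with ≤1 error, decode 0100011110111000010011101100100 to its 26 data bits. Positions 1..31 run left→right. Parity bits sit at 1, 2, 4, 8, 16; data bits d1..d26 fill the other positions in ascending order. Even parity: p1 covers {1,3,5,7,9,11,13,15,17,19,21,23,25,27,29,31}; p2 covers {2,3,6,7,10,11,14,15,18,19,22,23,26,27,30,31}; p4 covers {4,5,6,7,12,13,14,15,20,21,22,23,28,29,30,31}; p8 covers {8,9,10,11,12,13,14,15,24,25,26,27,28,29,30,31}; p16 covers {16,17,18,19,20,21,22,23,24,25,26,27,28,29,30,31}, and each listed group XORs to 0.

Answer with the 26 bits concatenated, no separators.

00111011100010011101100100

s1 (pos 1,3,5,7,9,11,13,15,17,19,21,23,25,27,29,31): 0⊕0⊕0⊕1⊕1⊕1⊕1⊕0⊕0⊕0⊕1⊕1⊕1⊕0⊕1⊕0 = 0
s2 (pos 2,3,6,7,10,11,14,15,18,19,22,23,26,27,30,31): 1⊕0⊕1⊕1⊕0⊕1⊕0⊕0⊕1⊕0⊕1⊕1⊕1⊕0⊕0⊕0 = 0
s4 (pos 4,5,6,7,12,13,14,15,20,21,22,23,28,29,30,31): 0⊕0⊕1⊕1⊕1⊕1⊕0⊕0⊕0⊕1⊕1⊕1⊕0⊕1⊕0⊕0 = 0
s8 (pos 8,9,10,11,12,13,14,15,24,25,26,27,28,29,30,31): 1⊕1⊕0⊕1⊕1⊕1⊕0⊕0⊕0⊕1⊕1⊕0⊕0⊕1⊕0⊕0 = 0
s16 (pos 16,17,18,19,20,21,22,23,24,25,26,27,28,29,30,31): 0⊕0⊕1⊕0⊕0⊕1⊕1⊕1⊕0⊕1⊕1⊕0⊕0⊕1⊕0⊕0 = 1
Syndrome s16…s1 = 10000 → error at position 16.
Flip position 16: 0100011110111000010011101100100 → 0100011110111001010011101100100
Read data bits from positions 3,5,6,7,9,10,11,12,13,14,15,17,18,19,20,21,22,23,24,25,26,27,28,29,30,31: 00111011100010011101100100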